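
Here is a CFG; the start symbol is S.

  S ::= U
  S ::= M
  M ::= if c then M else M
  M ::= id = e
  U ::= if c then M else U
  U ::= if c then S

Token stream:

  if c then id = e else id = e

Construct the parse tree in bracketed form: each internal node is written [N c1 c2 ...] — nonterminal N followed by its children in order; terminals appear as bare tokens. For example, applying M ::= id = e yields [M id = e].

[S [M if c then [M id = e] else [M id = e]]]

S
M
if c then M else M
if c then id = e else M
if c then id = e else id = e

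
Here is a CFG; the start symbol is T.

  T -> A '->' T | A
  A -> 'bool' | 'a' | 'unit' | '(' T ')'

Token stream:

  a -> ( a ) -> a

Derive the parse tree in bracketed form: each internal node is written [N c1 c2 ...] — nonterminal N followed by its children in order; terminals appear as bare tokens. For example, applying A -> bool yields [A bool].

[T [A a] -> [T [A ( [T [A a]] )] -> [T [A a]]]]

T
A -> T
a -> T
a -> A -> T
a -> ( T ) -> T
a -> ( A ) -> T
a -> ( a ) -> T
a -> ( a ) -> A
a -> ( a ) -> a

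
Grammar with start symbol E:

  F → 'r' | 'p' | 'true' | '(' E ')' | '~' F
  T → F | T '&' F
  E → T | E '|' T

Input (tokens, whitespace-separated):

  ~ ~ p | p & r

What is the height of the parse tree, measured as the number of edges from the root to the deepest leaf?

6

[E [E [T [F ~ [F ~ [F p]]]]] | [T [T [F p]] & [F r]]]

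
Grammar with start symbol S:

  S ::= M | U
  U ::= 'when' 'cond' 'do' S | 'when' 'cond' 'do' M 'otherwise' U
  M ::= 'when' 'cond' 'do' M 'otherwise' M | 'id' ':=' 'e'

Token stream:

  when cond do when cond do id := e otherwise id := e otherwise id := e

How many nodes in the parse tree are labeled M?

[S [M when cond do [M when cond do [M id := e] otherwise [M id := e]] otherwise [M id := e]]]

5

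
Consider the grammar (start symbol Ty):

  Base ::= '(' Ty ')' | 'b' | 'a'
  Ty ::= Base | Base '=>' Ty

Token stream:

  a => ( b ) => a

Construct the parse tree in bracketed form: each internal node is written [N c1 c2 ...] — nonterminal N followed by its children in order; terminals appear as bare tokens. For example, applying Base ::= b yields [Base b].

[Ty [Base a] => [Ty [Base ( [Ty [Base b]] )] => [Ty [Base a]]]]

Ty
Base => Ty
a => Ty
a => Base => Ty
a => ( Ty ) => Ty
a => ( Base ) => Ty
a => ( b ) => Ty
a => ( b ) => Base
a => ( b ) => a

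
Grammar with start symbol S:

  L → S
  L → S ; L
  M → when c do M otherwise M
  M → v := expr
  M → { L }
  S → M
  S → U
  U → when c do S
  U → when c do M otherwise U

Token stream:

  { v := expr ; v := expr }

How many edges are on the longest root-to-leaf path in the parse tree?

6

[S [M { [L [S [M v := expr]] ; [L [S [M v := expr]]]] }]]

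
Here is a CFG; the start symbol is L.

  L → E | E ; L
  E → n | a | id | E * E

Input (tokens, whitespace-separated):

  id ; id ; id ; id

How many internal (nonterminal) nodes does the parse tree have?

[L [E id] ; [L [E id] ; [L [E id] ; [L [E id]]]]]

8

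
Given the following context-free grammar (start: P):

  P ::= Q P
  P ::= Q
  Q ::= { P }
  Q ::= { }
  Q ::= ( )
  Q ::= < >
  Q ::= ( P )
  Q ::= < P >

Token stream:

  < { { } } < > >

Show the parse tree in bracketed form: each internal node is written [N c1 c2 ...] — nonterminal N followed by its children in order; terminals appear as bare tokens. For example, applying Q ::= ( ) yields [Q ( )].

[P [Q < [P [Q { [P [Q { }]] }] [P [Q < >]]] >]]

P
Q
< P >
< Q P >
< { P } P >
< { Q } P >
< { { } } P >
< { { } } Q >
< { { } } < > >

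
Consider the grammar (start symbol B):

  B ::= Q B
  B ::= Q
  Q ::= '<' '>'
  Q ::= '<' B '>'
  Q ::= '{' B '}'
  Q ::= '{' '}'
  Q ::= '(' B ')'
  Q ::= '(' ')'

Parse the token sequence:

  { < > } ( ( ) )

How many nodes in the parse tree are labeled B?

4

[B [Q { [B [Q < >]] }] [B [Q ( [B [Q ( )]] )]]]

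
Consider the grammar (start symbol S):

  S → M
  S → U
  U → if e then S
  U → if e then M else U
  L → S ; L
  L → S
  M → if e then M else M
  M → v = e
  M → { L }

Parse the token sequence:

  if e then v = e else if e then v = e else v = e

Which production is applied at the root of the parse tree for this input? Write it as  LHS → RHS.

[S [M if e then [M v = e] else [M if e then [M v = e] else [M v = e]]]]

S → M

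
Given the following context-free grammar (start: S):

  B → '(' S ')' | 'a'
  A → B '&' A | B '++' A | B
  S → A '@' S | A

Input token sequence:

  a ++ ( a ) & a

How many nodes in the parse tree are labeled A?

[S [A [B a] ++ [A [B ( [S [A [B a]]] )] & [A [B a]]]]]

4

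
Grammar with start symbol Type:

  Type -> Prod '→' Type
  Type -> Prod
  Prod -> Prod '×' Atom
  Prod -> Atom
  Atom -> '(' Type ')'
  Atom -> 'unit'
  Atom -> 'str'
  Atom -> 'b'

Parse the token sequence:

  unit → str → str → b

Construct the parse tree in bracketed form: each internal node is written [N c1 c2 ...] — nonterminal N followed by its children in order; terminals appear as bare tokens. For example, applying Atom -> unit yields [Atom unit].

[Type [Prod [Atom unit]] → [Type [Prod [Atom str]] → [Type [Prod [Atom str]] → [Type [Prod [Atom b]]]]]]

Type
Prod → Type
Atom → Type
unit → Type
unit → Prod → Type
unit → Atom → Type
unit → str → Type
unit → str → Prod → Type
unit → str → Atom → Type
unit → str → str → Type
unit → str → str → Prod
unit → str → str → Atom
unit → str → str → b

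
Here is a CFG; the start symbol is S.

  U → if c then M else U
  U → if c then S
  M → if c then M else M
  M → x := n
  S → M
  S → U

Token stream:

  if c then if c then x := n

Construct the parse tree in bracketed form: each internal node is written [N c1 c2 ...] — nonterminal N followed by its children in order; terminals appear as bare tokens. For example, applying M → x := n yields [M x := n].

S
U
if c then S
if c then U
if c then if c then S
if c then if c then M
if c then if c then x := n

[S [U if c then [S [U if c then [S [M x := n]]]]]]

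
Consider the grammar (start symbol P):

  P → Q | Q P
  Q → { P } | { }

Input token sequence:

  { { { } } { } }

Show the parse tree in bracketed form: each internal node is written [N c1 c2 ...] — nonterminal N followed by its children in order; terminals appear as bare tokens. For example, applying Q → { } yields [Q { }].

P
Q
{ P }
{ Q P }
{ { P } P }
{ { Q } P }
{ { { } } P }
{ { { } } Q }
{ { { } } { } }

[P [Q { [P [Q { [P [Q { }]] }] [P [Q { }]]] }]]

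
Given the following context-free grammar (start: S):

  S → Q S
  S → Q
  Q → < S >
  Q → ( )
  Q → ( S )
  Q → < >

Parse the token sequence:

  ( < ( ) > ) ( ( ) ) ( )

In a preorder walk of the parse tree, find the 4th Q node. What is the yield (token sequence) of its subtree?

( ( ) )

[S [Q ( [S [Q < [S [Q ( )]] >]] )] [S [Q ( [S [Q ( )]] )] [S [Q ( )]]]]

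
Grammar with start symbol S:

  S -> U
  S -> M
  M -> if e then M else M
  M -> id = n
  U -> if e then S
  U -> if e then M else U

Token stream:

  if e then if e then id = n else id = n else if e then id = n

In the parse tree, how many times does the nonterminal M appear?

[S [U if e then [M if e then [M id = n] else [M id = n]] else [U if e then [S [M id = n]]]]]

4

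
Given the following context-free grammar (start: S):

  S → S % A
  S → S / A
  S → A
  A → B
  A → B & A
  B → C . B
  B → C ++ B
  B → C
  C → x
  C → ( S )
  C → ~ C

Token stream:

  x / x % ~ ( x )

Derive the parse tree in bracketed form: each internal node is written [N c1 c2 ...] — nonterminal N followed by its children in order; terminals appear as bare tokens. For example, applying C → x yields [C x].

S
S % A
S / A % A
A / A % A
B / A % A
C / A % A
x / A % A
x / B % A
x / C % A
x / x % A
x / x % B
x / x % C
x / x % ~ C
x / x % ~ ( S )
x / x % ~ ( A )
x / x % ~ ( B )
x / x % ~ ( C )
x / x % ~ ( x )

[S [S [S [A [B [C x]]]] / [A [B [C x]]]] % [A [B [C ~ [C ( [S [A [B [C x]]]] )]]]]]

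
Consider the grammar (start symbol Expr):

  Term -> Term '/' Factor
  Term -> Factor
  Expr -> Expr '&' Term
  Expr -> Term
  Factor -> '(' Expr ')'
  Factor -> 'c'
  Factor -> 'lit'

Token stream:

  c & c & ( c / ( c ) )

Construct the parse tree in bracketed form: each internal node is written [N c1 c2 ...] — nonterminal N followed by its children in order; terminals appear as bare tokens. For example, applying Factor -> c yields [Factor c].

[Expr [Expr [Expr [Term [Factor c]]] & [Term [Factor c]]] & [Term [Factor ( [Expr [Term [Term [Factor c]] / [Factor ( [Expr [Term [Factor c]]] )]]] )]]]

Expr
Expr & Term
Expr & Term & Term
Term & Term & Term
Factor & Term & Term
c & Term & Term
c & Factor & Term
c & c & Term
c & c & Factor
c & c & ( Expr )
c & c & ( Term )
c & c & ( Term / Factor )
c & c & ( Factor / Factor )
c & c & ( c / Factor )
c & c & ( c / ( Expr ) )
c & c & ( c / ( Term ) )
c & c & ( c / ( Factor ) )
c & c & ( c / ( c ) )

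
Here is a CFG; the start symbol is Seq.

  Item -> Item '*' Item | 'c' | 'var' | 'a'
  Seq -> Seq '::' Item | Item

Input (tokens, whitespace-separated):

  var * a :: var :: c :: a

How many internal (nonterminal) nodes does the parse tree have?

[Seq [Seq [Seq [Seq [Item [Item var] * [Item a]]] :: [Item var]] :: [Item c]] :: [Item a]]

10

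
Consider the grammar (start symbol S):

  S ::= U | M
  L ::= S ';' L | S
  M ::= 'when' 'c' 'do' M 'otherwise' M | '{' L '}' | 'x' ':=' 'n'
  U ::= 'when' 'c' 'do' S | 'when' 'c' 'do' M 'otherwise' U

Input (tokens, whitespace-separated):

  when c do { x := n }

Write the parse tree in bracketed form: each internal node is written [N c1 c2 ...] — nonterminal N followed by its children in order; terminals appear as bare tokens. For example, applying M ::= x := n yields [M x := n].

S
U
when c do S
when c do M
when c do { L }
when c do { S }
when c do { M }
when c do { x := n }

[S [U when c do [S [M { [L [S [M x := n]]] }]]]]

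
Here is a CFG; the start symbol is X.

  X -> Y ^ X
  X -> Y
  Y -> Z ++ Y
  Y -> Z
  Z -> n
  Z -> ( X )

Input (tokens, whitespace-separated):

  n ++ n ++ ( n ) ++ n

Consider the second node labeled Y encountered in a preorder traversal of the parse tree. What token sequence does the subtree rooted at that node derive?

n ++ ( n ) ++ n

[X [Y [Z n] ++ [Y [Z n] ++ [Y [Z ( [X [Y [Z n]]] )] ++ [Y [Z n]]]]]]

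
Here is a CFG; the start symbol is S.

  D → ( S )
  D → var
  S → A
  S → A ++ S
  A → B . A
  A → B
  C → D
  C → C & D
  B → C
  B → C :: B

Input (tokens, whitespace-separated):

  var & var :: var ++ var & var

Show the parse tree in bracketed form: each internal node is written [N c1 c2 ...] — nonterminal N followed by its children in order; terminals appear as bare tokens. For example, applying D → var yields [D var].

[S [A [B [C [C [D var]] & [D var]] :: [B [C [D var]]]]] ++ [S [A [B [C [C [D var]] & [D var]]]]]]

S
A ++ S
B ++ S
C :: B ++ S
C & D :: B ++ S
D & D :: B ++ S
var & D :: B ++ S
var & var :: B ++ S
var & var :: C ++ S
var & var :: D ++ S
var & var :: var ++ S
var & var :: var ++ A
var & var :: var ++ B
var & var :: var ++ C
var & var :: var ++ C & D
var & var :: var ++ D & D
var & var :: var ++ var & D
var & var :: var ++ var & var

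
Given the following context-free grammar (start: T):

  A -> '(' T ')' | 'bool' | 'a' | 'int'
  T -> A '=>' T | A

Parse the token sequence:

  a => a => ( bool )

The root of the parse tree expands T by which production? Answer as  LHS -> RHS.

T -> A '=>' T

[T [A a] => [T [A a] => [T [A ( [T [A bool]] )]]]]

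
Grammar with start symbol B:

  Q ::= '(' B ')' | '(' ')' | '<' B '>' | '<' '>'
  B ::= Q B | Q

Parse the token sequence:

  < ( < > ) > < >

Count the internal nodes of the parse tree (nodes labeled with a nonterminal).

8

[B [Q < [B [Q ( [B [Q < >]] )]] >] [B [Q < >]]]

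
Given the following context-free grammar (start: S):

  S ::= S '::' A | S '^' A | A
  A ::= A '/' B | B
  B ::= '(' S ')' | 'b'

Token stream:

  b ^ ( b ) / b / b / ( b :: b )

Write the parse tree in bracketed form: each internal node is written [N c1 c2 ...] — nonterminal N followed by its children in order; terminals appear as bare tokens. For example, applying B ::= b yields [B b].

S
S ^ A
A ^ A
B ^ A
b ^ A
b ^ A / B
b ^ A / B / B
b ^ A / B / B / B
b ^ B / B / B / B
b ^ ( S ) / B / B / B
b ^ ( A ) / B / B / B
b ^ ( B ) / B / B / B
b ^ ( b ) / B / B / B
b ^ ( b ) / b / B / B
b ^ ( b ) / b / b / B
b ^ ( b ) / b / b / ( S )
b ^ ( b ) / b / b / ( S :: A )
b ^ ( b ) / b / b / ( A :: A )
b ^ ( b ) / b / b / ( B :: A )
b ^ ( b ) / b / b / ( b :: A )
b ^ ( b ) / b / b / ( b :: B )
b ^ ( b ) / b / b / ( b :: b )

[S [S [A [B b]]] ^ [A [A [A [A [B ( [S [A [B b]]] )]] / [B b]] / [B b]] / [B ( [S [S [A [B b]]] :: [A [B b]]] )]]]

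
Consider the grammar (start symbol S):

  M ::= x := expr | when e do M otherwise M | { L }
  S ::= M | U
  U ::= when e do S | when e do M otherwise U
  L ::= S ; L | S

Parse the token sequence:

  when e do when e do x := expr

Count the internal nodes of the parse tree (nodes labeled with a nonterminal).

6

[S [U when e do [S [U when e do [S [M x := expr]]]]]]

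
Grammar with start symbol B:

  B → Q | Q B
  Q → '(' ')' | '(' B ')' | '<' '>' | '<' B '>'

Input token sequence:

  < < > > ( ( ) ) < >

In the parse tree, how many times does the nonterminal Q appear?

[B [Q < [B [Q < >]] >] [B [Q ( [B [Q ( )]] )] [B [Q < >]]]]

5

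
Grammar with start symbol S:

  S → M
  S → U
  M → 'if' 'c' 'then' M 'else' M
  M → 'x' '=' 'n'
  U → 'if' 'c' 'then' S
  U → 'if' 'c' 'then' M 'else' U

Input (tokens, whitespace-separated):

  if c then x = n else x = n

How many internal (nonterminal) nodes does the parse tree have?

[S [M if c then [M x = n] else [M x = n]]]

4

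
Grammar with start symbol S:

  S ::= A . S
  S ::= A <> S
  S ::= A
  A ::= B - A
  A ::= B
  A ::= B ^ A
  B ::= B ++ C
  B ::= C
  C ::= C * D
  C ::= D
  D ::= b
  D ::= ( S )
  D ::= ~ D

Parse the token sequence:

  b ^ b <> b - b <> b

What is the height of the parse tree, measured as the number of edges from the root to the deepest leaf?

7

[S [A [B [C [D b]]] ^ [A [B [C [D b]]]]] <> [S [A [B [C [D b]]] - [A [B [C [D b]]]]] <> [S [A [B [C [D b]]]]]]]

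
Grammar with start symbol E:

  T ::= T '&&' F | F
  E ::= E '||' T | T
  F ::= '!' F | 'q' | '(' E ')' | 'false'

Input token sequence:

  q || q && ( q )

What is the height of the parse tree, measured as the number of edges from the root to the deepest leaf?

[E [E [T [F q]]] || [T [T [F q]] && [F ( [E [T [F q]]] )]]]

6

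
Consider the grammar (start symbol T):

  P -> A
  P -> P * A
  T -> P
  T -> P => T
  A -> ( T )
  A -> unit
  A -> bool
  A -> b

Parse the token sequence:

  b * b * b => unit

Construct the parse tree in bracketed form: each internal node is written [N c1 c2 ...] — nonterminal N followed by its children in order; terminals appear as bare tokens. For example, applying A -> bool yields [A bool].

T
P => T
P * A => T
P * A * A => T
A * A * A => T
b * A * A => T
b * b * A => T
b * b * b => T
b * b * b => P
b * b * b => A
b * b * b => unit

[T [P [P [P [A b]] * [A b]] * [A b]] => [T [P [A unit]]]]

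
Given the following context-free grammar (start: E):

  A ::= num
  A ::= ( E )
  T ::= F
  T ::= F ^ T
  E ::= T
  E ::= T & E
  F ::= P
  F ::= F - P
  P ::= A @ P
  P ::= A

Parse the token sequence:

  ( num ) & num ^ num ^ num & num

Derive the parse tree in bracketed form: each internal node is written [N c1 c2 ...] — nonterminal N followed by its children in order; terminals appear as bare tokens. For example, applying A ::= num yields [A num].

[E [T [F [P [A ( [E [T [F [P [A num]]]]] )]]]] & [E [T [F [P [A num]]] ^ [T [F [P [A num]]] ^ [T [F [P [A num]]]]]] & [E [T [F [P [A num]]]]]]]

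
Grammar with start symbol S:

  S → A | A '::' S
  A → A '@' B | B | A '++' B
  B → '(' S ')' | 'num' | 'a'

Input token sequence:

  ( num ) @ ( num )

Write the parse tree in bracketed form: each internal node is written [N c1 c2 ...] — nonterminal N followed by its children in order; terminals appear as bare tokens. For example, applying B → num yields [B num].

[S [A [A [B ( [S [A [B num]]] )]] @ [B ( [S [A [B num]]] )]]]

S
A
A @ B
B @ B
( S ) @ B
( A ) @ B
( B ) @ B
( num ) @ B
( num ) @ ( S )
( num ) @ ( A )
( num ) @ ( B )
( num ) @ ( num )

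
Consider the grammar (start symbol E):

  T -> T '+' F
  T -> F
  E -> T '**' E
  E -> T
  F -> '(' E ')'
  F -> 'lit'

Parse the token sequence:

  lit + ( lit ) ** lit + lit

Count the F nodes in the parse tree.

5

[E [T [T [F lit]] + [F ( [E [T [F lit]]] )]] ** [E [T [T [F lit]] + [F lit]]]]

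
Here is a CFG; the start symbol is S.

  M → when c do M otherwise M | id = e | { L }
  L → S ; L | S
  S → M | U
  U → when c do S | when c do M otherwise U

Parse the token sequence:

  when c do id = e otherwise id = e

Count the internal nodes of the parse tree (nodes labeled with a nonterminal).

[S [M when c do [M id = e] otherwise [M id = e]]]

4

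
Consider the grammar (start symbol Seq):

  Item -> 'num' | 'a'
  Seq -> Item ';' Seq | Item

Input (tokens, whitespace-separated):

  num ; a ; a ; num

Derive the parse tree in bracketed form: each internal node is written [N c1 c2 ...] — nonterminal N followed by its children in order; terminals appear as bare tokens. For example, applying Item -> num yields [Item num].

Seq
Item ; Seq
num ; Seq
num ; Item ; Seq
num ; a ; Seq
num ; a ; Item ; Seq
num ; a ; a ; Seq
num ; a ; a ; Item
num ; a ; a ; num

[Seq [Item num] ; [Seq [Item a] ; [Seq [Item a] ; [Seq [Item num]]]]]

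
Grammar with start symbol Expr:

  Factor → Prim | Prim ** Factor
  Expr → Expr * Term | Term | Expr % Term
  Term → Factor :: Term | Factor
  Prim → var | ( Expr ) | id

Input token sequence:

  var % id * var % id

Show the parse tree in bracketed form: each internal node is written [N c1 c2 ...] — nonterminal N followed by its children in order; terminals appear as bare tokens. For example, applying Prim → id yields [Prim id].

Expr
Expr % Term
Expr * Term % Term
Expr % Term * Term % Term
Term % Term * Term % Term
Factor % Term * Term % Term
Prim % Term * Term % Term
var % Term * Term % Term
var % Factor * Term % Term
var % Prim * Term % Term
var % id * Term % Term
var % id * Factor % Term
var % id * Prim % Term
var % id * var % Term
var % id * var % Factor
var % id * var % Prim
var % id * var % id

[Expr [Expr [Expr [Expr [Term [Factor [Prim var]]]] % [Term [Factor [Prim id]]]] * [Term [Factor [Prim var]]]] % [Term [Factor [Prim id]]]]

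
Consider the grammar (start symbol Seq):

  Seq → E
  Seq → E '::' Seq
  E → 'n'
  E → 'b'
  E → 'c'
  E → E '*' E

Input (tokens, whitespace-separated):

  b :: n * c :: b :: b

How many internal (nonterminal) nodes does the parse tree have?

10

[Seq [E b] :: [Seq [E [E n] * [E c]] :: [Seq [E b] :: [Seq [E b]]]]]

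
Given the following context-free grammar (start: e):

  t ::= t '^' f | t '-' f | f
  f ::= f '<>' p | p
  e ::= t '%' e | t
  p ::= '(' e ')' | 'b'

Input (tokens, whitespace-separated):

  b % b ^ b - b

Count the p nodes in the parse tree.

4

[e [t [f [p b]]] % [e [t [t [t [f [p b]]] ^ [f [p b]]] - [f [p b]]]]]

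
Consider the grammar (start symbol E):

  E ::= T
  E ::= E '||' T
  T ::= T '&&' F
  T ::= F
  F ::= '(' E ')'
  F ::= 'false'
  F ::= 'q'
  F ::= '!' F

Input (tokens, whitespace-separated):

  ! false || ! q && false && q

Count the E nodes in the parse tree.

2

[E [E [T [F ! [F false]]]] || [T [T [T [F ! [F q]]] && [F false]] && [F q]]]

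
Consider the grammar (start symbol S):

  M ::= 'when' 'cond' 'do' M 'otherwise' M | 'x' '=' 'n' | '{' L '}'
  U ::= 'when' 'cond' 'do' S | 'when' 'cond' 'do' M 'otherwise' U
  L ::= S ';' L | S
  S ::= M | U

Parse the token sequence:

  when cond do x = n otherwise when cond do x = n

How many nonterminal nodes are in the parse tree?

[S [U when cond do [M x = n] otherwise [U when cond do [S [M x = n]]]]]

6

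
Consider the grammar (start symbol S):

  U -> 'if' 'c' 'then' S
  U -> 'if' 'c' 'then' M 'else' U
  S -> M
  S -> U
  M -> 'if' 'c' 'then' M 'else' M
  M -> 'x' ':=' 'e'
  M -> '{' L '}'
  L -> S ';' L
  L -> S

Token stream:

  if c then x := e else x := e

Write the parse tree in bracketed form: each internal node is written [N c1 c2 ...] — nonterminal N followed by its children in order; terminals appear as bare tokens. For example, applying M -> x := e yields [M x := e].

S
M
if c then M else M
if c then x := e else M
if c then x := e else x := e

[S [M if c then [M x := e] else [M x := e]]]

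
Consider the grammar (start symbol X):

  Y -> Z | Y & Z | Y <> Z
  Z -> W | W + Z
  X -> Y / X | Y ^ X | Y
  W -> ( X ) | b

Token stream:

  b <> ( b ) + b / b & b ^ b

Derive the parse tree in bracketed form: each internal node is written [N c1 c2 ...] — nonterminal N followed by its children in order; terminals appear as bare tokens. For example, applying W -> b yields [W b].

[X [Y [Y [Z [W b]]] <> [Z [W ( [X [Y [Z [W b]]]] )] + [Z [W b]]]] / [X [Y [Y [Z [W b]]] & [Z [W b]]] ^ [X [Y [Z [W b]]]]]]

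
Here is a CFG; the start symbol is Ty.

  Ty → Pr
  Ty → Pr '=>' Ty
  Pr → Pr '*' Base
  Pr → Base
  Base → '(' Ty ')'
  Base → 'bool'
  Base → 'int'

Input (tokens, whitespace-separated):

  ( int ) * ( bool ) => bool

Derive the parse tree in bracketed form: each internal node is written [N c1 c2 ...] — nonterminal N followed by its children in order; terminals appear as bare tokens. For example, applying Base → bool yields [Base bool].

[Ty [Pr [Pr [Base ( [Ty [Pr [Base int]]] )]] * [Base ( [Ty [Pr [Base bool]]] )]] => [Ty [Pr [Base bool]]]]

Ty
Pr => Ty
Pr * Base => Ty
Base * Base => Ty
( Ty ) * Base => Ty
( Pr ) * Base => Ty
( Base ) * Base => Ty
( int ) * Base => Ty
( int ) * ( Ty ) => Ty
( int ) * ( Pr ) => Ty
( int ) * ( Base ) => Ty
( int ) * ( bool ) => Ty
( int ) * ( bool ) => Pr
( int ) * ( bool ) => Base
( int ) * ( bool ) => bool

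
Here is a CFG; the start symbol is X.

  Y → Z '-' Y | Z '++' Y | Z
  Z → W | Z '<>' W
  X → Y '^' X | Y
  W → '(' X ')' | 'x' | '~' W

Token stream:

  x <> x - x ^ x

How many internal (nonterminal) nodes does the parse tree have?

[X [Y [Z [Z [W x]] <> [W x]] - [Y [Z [W x]]]] ^ [X [Y [Z [W x]]]]]

13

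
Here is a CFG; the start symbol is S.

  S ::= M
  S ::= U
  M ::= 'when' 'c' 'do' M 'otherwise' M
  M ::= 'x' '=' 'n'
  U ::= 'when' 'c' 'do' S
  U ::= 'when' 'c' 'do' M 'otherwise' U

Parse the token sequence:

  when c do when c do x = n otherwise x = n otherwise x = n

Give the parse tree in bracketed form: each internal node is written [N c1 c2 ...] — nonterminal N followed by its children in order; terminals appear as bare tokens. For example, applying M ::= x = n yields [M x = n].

[S [M when c do [M when c do [M x = n] otherwise [M x = n]] otherwise [M x = n]]]

S
M
when c do M otherwise M
when c do when c do M otherwise M otherwise M
when c do when c do x = n otherwise M otherwise M
when c do when c do x = n otherwise x = n otherwise M
when c do when c do x = n otherwise x = n otherwise x = n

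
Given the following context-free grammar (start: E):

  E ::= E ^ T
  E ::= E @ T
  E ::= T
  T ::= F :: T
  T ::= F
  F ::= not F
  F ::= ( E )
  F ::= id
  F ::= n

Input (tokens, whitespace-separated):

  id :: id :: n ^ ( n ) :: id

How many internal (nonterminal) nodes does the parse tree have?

[E [E [T [F id] :: [T [F id] :: [T [F n]]]]] ^ [T [F ( [E [T [F n]]] )] :: [T [F id]]]]

15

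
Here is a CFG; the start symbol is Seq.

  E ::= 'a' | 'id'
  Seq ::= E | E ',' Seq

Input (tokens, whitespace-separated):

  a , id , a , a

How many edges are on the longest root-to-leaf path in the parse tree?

[Seq [E a] , [Seq [E id] , [Seq [E a] , [Seq [E a]]]]]

5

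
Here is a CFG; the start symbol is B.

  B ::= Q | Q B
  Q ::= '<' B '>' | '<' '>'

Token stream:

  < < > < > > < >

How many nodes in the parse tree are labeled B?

[B [Q < [B [Q < >] [B [Q < >]]] >] [B [Q < >]]]

4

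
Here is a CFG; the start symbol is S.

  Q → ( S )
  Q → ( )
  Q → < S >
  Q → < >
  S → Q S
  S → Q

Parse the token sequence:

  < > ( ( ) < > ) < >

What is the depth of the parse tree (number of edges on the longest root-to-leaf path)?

6

[S [Q < >] [S [Q ( [S [Q ( )] [S [Q < >]]] )] [S [Q < >]]]]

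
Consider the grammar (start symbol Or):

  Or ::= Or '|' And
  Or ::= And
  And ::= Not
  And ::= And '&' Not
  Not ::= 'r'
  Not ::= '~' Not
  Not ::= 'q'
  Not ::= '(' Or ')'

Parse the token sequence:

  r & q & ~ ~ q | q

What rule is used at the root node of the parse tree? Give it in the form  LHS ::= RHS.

Or ::= Or '|' And

[Or [Or [And [And [And [Not r]] & [Not q]] & [Not ~ [Not ~ [Not q]]]]] | [And [Not q]]]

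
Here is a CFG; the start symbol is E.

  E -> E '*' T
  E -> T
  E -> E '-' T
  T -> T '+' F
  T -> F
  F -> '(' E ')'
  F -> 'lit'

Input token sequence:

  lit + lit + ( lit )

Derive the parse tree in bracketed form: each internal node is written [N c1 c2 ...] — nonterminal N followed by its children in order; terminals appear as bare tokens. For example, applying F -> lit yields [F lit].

[E [T [T [T [F lit]] + [F lit]] + [F ( [E [T [F lit]]] )]]]

E
T
T + F
T + F + F
F + F + F
lit + F + F
lit + lit + F
lit + lit + ( E )
lit + lit + ( T )
lit + lit + ( F )
lit + lit + ( lit )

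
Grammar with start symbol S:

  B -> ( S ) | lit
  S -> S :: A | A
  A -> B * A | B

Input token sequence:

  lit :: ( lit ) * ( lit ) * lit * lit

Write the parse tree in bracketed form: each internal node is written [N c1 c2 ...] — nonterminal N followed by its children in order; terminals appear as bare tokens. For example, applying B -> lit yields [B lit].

[S [S [A [B lit]]] :: [A [B ( [S [A [B lit]]] )] * [A [B ( [S [A [B lit]]] )] * [A [B lit] * [A [B lit]]]]]]

S
S :: A
A :: A
B :: A
lit :: A
lit :: B * A
lit :: ( S ) * A
lit :: ( A ) * A
lit :: ( B ) * A
lit :: ( lit ) * A
lit :: ( lit ) * B * A
lit :: ( lit ) * ( S ) * A
lit :: ( lit ) * ( A ) * A
lit :: ( lit ) * ( B ) * A
lit :: ( lit ) * ( lit ) * A
lit :: ( lit ) * ( lit ) * B * A
lit :: ( lit ) * ( lit ) * lit * A
lit :: ( lit ) * ( lit ) * lit * B
lit :: ( lit ) * ( lit ) * lit * lit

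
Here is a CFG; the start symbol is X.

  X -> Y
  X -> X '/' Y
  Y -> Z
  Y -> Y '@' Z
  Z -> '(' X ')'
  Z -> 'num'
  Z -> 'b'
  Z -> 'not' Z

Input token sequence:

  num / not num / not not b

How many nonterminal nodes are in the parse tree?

12

[X [X [X [Y [Z num]]] / [Y [Z not [Z num]]]] / [Y [Z not [Z not [Z b]]]]]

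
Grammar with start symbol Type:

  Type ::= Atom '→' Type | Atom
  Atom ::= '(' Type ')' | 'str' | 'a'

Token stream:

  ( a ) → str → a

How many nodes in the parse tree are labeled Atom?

4

[Type [Atom ( [Type [Atom a]] )] → [Type [Atom str] → [Type [Atom a]]]]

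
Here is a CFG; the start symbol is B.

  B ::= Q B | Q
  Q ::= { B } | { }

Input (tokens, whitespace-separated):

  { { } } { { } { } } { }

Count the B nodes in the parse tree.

6

[B [Q { [B [Q { }]] }] [B [Q { [B [Q { }] [B [Q { }]]] }] [B [Q { }]]]]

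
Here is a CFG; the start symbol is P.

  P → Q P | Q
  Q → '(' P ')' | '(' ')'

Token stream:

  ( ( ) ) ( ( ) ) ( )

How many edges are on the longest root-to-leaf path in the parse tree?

5

[P [Q ( [P [Q ( )]] )] [P [Q ( [P [Q ( )]] )] [P [Q ( )]]]]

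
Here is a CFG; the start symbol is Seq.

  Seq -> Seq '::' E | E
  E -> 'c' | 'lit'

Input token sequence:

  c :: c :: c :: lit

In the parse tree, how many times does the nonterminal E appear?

[Seq [Seq [Seq [Seq [E c]] :: [E c]] :: [E c]] :: [E lit]]

4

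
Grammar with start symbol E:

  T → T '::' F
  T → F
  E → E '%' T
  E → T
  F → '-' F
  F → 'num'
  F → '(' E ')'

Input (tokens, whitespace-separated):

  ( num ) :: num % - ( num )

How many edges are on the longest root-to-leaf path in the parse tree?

[E [E [T [T [F ( [E [T [F num]]] )]] :: [F num]]] % [T [F - [F ( [E [T [F num]]] )]]]]

8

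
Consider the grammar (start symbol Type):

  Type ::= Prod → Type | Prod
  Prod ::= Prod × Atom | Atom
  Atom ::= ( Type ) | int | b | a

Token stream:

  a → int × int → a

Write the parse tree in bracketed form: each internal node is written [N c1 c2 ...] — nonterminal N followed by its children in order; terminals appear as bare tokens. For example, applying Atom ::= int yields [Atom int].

[Type [Prod [Atom a]] → [Type [Prod [Prod [Atom int]] × [Atom int]] → [Type [Prod [Atom a]]]]]

Type
Prod → Type
Atom → Type
a → Type
a → Prod → Type
a → Prod × Atom → Type
a → Atom × Atom → Type
a → int × Atom → Type
a → int × int → Type
a → int × int → Prod
a → int × int → Atom
a → int × int → a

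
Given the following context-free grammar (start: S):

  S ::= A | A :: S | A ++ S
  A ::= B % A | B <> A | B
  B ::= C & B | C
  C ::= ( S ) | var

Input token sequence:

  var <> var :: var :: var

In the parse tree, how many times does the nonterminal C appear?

[S [A [B [C var]] <> [A [B [C var]]]] :: [S [A [B [C var]]] :: [S [A [B [C var]]]]]]

4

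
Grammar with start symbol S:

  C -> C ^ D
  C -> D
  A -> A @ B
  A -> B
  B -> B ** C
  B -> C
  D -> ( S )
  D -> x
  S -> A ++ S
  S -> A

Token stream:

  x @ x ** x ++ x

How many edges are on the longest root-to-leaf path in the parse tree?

6

[S [A [A [B [C [D x]]]] @ [B [B [C [D x]]] ** [C [D x]]]] ++ [S [A [B [C [D x]]]]]]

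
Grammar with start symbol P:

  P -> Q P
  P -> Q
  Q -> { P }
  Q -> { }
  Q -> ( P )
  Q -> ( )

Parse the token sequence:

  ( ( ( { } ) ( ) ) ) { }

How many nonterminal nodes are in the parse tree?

[P [Q ( [P [Q ( [P [Q ( [P [Q { }]] )] [P [Q ( )]]] )]] )] [P [Q { }]]]

12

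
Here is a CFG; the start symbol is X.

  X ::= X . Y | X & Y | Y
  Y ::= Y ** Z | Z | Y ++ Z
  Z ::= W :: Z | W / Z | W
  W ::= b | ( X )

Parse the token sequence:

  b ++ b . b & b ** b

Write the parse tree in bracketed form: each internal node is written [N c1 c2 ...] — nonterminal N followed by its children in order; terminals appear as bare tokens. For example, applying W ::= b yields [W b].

[X [X [X [Y [Y [Z [W b]]] ++ [Z [W b]]]] . [Y [Z [W b]]]] & [Y [Y [Z [W b]]] ** [Z [W b]]]]

X
X & Y
X . Y & Y
Y . Y & Y
Y ++ Z . Y & Y
Z ++ Z . Y & Y
W ++ Z . Y & Y
b ++ Z . Y & Y
b ++ W . Y & Y
b ++ b . Y & Y
b ++ b . Z & Y
b ++ b . W & Y
b ++ b . b & Y
b ++ b . b & Y ** Z
b ++ b . b & Z ** Z
b ++ b . b & W ** Z
b ++ b . b & b ** Z
b ++ b . b & b ** W
b ++ b . b & b ** b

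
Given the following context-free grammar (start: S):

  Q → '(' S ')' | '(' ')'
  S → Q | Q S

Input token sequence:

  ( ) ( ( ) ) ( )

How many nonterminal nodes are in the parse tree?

8

[S [Q ( )] [S [Q ( [S [Q ( )]] )] [S [Q ( )]]]]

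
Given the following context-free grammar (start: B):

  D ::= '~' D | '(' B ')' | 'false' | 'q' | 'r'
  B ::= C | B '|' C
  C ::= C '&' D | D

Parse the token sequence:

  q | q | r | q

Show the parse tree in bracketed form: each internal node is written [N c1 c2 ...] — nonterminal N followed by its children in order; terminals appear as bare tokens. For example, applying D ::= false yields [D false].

[B [B [B [B [C [D q]]] | [C [D q]]] | [C [D r]]] | [C [D q]]]

B
B | C
B | C | C
B | C | C | C
C | C | C | C
D | C | C | C
q | C | C | C
q | D | C | C
q | q | C | C
q | q | D | C
q | q | r | C
q | q | r | D
q | q | r | q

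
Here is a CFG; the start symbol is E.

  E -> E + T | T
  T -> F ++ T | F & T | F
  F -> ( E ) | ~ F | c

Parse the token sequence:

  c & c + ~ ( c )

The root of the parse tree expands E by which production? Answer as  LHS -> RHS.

E -> E + T

[E [E [T [F c] & [T [F c]]]] + [T [F ~ [F ( [E [T [F c]]] )]]]]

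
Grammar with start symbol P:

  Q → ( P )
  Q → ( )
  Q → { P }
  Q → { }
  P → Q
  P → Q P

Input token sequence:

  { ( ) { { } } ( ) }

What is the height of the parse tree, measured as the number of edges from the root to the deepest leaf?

7

[P [Q { [P [Q ( )] [P [Q { [P [Q { }]] }] [P [Q ( )]]]] }]]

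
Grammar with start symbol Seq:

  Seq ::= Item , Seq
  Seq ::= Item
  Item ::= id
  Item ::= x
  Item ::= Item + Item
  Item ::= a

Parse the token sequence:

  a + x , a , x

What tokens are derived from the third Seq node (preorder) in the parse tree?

x

[Seq [Item [Item a] + [Item x]] , [Seq [Item a] , [Seq [Item x]]]]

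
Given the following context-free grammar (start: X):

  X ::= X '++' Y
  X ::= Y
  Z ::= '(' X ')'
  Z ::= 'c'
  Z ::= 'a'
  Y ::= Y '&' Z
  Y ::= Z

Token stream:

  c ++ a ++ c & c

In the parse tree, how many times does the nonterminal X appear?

[X [X [X [Y [Z c]]] ++ [Y [Z a]]] ++ [Y [Y [Z c]] & [Z c]]]

3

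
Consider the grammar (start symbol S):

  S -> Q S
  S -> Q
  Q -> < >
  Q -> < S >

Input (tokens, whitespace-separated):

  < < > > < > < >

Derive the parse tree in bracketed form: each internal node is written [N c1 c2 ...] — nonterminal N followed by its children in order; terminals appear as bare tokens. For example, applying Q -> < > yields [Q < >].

S
Q S
< S > S
< Q > S
< < > > S
< < > > Q S
< < > > < > S
< < > > < > Q
< < > > < > < >

[S [Q < [S [Q < >]] >] [S [Q < >] [S [Q < >]]]]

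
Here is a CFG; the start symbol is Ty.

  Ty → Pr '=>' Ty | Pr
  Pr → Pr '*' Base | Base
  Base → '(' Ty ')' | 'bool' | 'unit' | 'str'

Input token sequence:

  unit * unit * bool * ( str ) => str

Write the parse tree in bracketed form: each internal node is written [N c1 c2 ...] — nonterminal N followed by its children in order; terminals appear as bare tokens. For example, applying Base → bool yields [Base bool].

Ty
Pr => Ty
Pr * Base => Ty
Pr * Base * Base => Ty
Pr * Base * Base * Base => Ty
Base * Base * Base * Base => Ty
unit * Base * Base * Base => Ty
unit * unit * Base * Base => Ty
unit * unit * bool * Base => Ty
unit * unit * bool * ( Ty ) => Ty
unit * unit * bool * ( Pr ) => Ty
unit * unit * bool * ( Base ) => Ty
unit * unit * bool * ( str ) => Ty
unit * unit * bool * ( str ) => Pr
unit * unit * bool * ( str ) => Base
unit * unit * bool * ( str ) => str

[Ty [Pr [Pr [Pr [Pr [Base unit]] * [Base unit]] * [Base bool]] * [Base ( [Ty [Pr [Base str]]] )]] => [Ty [Pr [Base str]]]]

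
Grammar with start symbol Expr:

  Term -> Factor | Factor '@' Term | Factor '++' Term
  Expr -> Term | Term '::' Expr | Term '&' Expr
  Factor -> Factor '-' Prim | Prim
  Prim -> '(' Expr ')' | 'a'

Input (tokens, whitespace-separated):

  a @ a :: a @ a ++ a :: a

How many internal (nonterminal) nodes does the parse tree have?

21

[Expr [Term [Factor [Prim a]] @ [Term [Factor [Prim a]]]] :: [Expr [Term [Factor [Prim a]] @ [Term [Factor [Prim a]] ++ [Term [Factor [Prim a]]]]] :: [Expr [Term [Factor [Prim a]]]]]]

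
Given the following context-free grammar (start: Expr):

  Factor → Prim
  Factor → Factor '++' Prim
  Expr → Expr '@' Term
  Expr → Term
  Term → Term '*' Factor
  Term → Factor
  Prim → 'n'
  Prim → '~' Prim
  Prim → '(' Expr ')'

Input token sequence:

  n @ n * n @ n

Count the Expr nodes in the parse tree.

3

[Expr [Expr [Expr [Term [Factor [Prim n]]]] @ [Term [Term [Factor [Prim n]]] * [Factor [Prim n]]]] @ [Term [Factor [Prim n]]]]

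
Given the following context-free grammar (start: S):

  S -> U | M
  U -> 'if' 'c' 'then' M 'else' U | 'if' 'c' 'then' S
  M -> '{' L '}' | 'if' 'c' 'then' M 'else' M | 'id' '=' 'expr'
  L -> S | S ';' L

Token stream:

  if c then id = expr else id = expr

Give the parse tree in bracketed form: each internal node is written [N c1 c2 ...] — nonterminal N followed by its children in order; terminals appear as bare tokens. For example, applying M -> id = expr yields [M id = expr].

S
M
if c then M else M
if c then id = expr else M
if c then id = expr else id = expr

[S [M if c then [M id = expr] else [M id = expr]]]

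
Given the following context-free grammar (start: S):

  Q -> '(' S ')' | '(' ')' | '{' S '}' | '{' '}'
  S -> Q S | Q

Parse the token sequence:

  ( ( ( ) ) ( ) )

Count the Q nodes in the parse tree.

4

[S [Q ( [S [Q ( [S [Q ( )]] )] [S [Q ( )]]] )]]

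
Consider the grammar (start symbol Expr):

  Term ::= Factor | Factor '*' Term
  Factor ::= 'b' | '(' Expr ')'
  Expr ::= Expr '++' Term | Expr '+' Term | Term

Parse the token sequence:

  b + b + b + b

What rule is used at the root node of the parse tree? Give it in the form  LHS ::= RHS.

Expr ::= Expr '+' Term

[Expr [Expr [Expr [Expr [Term [Factor b]]] + [Term [Factor b]]] + [Term [Factor b]]] + [Term [Factor b]]]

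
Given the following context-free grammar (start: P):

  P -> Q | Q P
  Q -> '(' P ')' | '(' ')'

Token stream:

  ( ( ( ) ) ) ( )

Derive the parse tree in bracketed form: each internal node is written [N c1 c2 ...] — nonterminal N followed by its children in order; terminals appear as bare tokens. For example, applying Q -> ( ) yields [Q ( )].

P
Q P
( P ) P
( Q ) P
( ( P ) ) P
( ( Q ) ) P
( ( ( ) ) ) P
( ( ( ) ) ) Q
( ( ( ) ) ) ( )

[P [Q ( [P [Q ( [P [Q ( )]] )]] )] [P [Q ( )]]]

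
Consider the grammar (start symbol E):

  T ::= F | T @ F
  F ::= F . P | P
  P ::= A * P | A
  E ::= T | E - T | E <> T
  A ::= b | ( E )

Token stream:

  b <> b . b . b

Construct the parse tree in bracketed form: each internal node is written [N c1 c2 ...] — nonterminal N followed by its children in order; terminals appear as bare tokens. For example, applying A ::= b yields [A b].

E
E <> T
T <> T
F <> T
P <> T
A <> T
b <> T
b <> F
b <> F . P
b <> F . P . P
b <> P . P . P
b <> A . P . P
b <> b . P . P
b <> b . A . P
b <> b . b . P
b <> b . b . A
b <> b . b . b

[E [E [T [F [P [A b]]]]] <> [T [F [F [F [P [A b]]] . [P [A b]]] . [P [A b]]]]]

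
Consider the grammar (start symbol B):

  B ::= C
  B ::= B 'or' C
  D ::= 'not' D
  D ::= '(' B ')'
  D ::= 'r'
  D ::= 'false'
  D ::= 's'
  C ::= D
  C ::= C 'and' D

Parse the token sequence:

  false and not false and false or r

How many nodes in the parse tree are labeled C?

4

[B [B [C [C [C [D false]] and [D not [D false]]] and [D false]]] or [C [D r]]]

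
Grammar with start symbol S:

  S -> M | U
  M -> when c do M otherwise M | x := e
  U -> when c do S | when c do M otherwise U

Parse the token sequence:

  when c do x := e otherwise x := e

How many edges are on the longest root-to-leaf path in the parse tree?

3

[S [M when c do [M x := e] otherwise [M x := e]]]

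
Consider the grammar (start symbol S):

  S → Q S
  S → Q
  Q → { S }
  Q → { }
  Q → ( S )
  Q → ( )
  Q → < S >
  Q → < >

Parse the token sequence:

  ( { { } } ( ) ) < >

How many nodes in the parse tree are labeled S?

5

[S [Q ( [S [Q { [S [Q { }]] }] [S [Q ( )]]] )] [S [Q < >]]]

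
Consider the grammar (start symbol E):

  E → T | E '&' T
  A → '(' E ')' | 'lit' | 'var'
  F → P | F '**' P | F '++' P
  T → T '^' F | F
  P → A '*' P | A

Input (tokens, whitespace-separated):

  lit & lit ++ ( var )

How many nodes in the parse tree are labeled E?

[E [E [T [F [P [A lit]]]]] & [T [F [F [P [A lit]]] ++ [P [A ( [E [T [F [P [A var]]]]] )]]]]]

3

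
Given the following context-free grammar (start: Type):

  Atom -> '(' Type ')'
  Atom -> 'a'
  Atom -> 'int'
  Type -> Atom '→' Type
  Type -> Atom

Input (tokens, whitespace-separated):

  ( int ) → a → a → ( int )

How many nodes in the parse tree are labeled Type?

6

[Type [Atom ( [Type [Atom int]] )] → [Type [Atom a] → [Type [Atom a] → [Type [Atom ( [Type [Atom int]] )]]]]]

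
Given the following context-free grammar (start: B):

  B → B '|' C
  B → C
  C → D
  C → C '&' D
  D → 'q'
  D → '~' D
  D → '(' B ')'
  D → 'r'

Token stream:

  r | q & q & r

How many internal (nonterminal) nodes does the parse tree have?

[B [B [C [D r]]] | [C [C [C [D q]] & [D q]] & [D r]]]

10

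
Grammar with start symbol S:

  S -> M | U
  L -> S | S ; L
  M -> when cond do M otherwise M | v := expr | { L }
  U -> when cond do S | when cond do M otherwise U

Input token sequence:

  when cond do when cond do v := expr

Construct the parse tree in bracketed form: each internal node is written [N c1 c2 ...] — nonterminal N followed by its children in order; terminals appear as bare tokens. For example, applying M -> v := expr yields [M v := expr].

S
U
when cond do S
when cond do U
when cond do when cond do S
when cond do when cond do M
when cond do when cond do v := expr

[S [U when cond do [S [U when cond do [S [M v := expr]]]]]]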